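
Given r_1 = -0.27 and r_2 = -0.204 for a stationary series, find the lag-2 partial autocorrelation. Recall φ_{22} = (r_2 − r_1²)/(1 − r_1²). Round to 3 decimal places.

φ_{22} = (r_2 − r_1²) / (1 − r_1²)
r_1² = (-0.27)² = 0.0729
Numerator = -0.204 − 0.0729 = -0.2769; denominator = 1 − 0.0729 = 0.9271
φ_{22} = -0.2769 / 0.9271 = -0.299

-0.299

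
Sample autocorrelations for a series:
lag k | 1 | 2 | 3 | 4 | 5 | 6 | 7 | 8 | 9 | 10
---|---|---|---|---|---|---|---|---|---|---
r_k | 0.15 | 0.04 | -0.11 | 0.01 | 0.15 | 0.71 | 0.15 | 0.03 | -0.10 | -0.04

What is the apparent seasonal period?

The largest autocorrelation is r_6 = 0.71; the remaining lags stay at or below 0.15.
The dominant spike at lag 6 indicates a seasonal period of 6.

6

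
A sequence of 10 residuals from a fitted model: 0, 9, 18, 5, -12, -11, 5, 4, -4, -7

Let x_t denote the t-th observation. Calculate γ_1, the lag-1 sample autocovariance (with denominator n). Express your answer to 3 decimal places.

Mean x̄ = (0 + 9 + 18 + 5 − 12 − 11 + 5 + 4 − 4 − 7)/10 = 0.7000
Σ_{t=1}^{9}(x_t−x̄)(x_{t+1}−x̄) = 290.7100
γ_1 = 290.7100 / 10 = 29.071

29.071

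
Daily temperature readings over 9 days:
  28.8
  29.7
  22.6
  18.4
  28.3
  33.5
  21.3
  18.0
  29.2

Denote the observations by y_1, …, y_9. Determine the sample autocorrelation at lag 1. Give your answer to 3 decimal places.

-0.020

Mean ȳ = (28.8 + 29.7 + 22.6 + 18.4 + 28.3 + 33.5 + 21.3 + 18.0 + 29.2)/9 = 25.5333
Numerator Σ_{t=1}^{8}(y_t−ȳ)(y_{t+1}−ȳ) = -4.8378
Denominator Σ(y_t−ȳ)² = 246.7600
r_1 = -4.8378 / 246.7600 = -0.020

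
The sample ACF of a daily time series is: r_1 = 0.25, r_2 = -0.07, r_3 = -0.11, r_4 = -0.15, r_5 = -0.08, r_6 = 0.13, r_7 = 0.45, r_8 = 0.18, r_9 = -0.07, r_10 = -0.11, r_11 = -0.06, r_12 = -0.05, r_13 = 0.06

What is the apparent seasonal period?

7

The largest autocorrelation is r_7 = 0.45; the remaining lags stay at or below 0.25.
The dominant spike at lag 7 indicates a seasonal period of 7.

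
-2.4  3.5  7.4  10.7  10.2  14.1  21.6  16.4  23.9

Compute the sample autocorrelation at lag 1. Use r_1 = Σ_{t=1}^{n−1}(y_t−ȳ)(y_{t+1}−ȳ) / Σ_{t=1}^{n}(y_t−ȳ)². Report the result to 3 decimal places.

0.499

Mean ȳ = (-2.4 + 3.5 + 7.4 + 10.7 + 10.2 + 14.1 + 21.6 + 16.4 + 23.9)/9 = 11.7111
Numerator Σ_{t=1}^{8}(y_t−ȳ)(y_{t+1}−ȳ) = 280.6877
Denominator Σ(y_t−ȳ)² = 562.4889
r_1 = 280.6877 / 562.4889 = 0.499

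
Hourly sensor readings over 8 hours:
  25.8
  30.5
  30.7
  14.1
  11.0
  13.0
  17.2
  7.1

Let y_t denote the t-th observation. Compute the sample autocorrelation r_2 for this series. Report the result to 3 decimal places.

0.072

Mean ȳ = (25.8 + 30.5 + 30.7 + 14.1 + 11.0 + 13.0 + 17.2 + 7.1)/8 = 18.6750
Deviations from mean: 7.1250, 11.8250, 12.0250, -4.5750, -7.6750, -5.6750, -1.4750, -11.5750
Σ(y_t−ȳ)(y_{t+2}−ȳ) = (85.6781) + (-54.0994) + (-92.2919) + (25.9631) + (11.3206) + (65.6881) = 42.2588
Denominator Σ(y_t−ȳ)² = 583.3950
r_2 = 42.2588 / 583.3950 = 0.072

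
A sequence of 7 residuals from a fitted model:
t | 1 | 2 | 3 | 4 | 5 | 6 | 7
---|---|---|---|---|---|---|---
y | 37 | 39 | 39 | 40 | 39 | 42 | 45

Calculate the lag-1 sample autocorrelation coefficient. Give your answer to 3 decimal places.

Mean ȳ = (37 + 39 + 39 + 40 + 39 + 42 + 45)/7 = 40.1429
Σ(y_t−ȳ)(y_{t+1}−ȳ) = (3.5918) + (1.3061) + (0.1633) + (0.1633) + (-2.1224) + (9.0204) = 12.1224
Denominator Σ(y_t−ȳ)² = 40.8571
r_1 = 12.1224 / 40.8571 = 0.297

0.297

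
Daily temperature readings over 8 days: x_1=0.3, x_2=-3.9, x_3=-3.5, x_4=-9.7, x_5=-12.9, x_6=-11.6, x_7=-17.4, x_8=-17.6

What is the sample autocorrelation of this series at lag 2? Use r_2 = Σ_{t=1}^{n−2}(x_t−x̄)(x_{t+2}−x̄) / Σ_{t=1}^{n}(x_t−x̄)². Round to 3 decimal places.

Mean x̄ = (0.3 − 3.9 − 3.5 − 9.7 − 12.9 − 11.6 − 17.4 − 17.6)/8 = -9.5375
Deviations from mean: 9.8375, 5.6375, 6.0375, -0.1625, -3.3625, -2.0625, -7.8625, -8.0625
Numerator Σ_{t=1}^{6}(x_t−x̄)(x_{t+2}−x̄) = 81.5784
Denominator Σ(x_t−x̄)² = 307.4188
r_2 = 81.5784 / 307.4188 = 0.265

0.265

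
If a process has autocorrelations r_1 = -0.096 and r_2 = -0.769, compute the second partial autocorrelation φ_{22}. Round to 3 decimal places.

φ_{22} = (r_2 − r_1²) / (1 − r_1²)
r_1² = (-0.096)² = 0.009216
Numerator = -0.769 − 0.0092 = -0.7782; denominator = 1 − 0.0092 = 0.9908
φ_{22} = -0.7782 / 0.9908 = -0.785

-0.785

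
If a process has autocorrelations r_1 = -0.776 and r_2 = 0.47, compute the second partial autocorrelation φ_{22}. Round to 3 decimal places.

-0.332

φ_{22} = (r_2 − r_1²) / (1 − r_1²)
r_1² = (-0.776)² = 0.602176
Numerator = 0.47 − 0.6022 = -0.1322; denominator = 1 − 0.6022 = 0.3978
φ_{22} = -0.1322 / 0.3978 = -0.332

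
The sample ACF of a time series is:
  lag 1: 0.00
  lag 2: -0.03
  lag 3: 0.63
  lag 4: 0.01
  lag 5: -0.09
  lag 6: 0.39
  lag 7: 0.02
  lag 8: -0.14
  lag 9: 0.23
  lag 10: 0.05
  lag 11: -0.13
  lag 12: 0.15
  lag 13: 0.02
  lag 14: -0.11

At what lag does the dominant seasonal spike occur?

3

The largest autocorrelation is r_3 = 0.63, with weaker echoes at lags 6 (0.39), 9 (0.23) and 12 (0.15); the remaining lags stay at or below 0.05.
The dominant spike at lag 3 indicates a seasonal period of 3.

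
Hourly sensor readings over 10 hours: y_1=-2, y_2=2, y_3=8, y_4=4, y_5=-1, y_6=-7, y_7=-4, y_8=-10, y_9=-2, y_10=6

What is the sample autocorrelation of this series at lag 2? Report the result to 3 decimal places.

Mean ȳ = (-2 + 2 + 8 + 4 − 1 − 7 − 4 − 10 − 2 + 6)/10 = -0.6000
Numerator Σ_{t=1}^{8}(y_t−ȳ)(y_{t+2}−ȳ) = -28.7200
Denominator Σ(y_t−ȳ)² = 290.4000
r_2 = -28.7200 / 290.4000 = -0.099

-0.099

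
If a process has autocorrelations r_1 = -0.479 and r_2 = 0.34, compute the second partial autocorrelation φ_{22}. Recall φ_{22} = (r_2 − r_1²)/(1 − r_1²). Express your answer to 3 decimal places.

0.143

φ_{22} = (r_2 − r_1²) / (1 − r_1²)
r_1² = (-0.479)² = 0.229441
Numerator = 0.34 − 0.2294 = 0.1106; denominator = 1 − 0.2294 = 0.7706
φ_{22} = 0.1106 / 0.7706 = 0.143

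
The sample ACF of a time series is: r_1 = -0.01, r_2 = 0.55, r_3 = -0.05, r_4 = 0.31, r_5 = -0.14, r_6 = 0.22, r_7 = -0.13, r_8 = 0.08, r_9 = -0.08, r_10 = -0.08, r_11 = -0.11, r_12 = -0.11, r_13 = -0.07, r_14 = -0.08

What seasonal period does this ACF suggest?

2

The largest autocorrelation is r_2 = 0.55, with weaker echoes at lags 4 (0.31) and 6 (0.22); the remaining lags stay at or below 0.08.
The dominant spike at lag 2 indicates a seasonal period of 2.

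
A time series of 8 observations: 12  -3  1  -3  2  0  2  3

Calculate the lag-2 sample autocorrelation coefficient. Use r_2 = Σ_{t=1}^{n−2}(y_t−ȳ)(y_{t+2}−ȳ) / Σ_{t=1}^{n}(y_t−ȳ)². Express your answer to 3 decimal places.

Mean ȳ = (12 − 3 + 1 − 3 + 2 + 0 + 2 + 3)/8 = 1.7500
Deviations from mean: 10.2500, -4.7500, -0.7500, -4.7500, 0.2500, -1.7500, 0.2500, 1.2500
Σ(y_t−ȳ)(y_{t+2}−ȳ) = (-7.6875) + (22.5625) + (-0.1875) + (8.3125) + (0.0625) + (-2.1875) = 20.8750
Denominator Σ(y_t−ȳ)² = 155.5000
r_2 = 20.8750 / 155.5000 = 0.134

0.134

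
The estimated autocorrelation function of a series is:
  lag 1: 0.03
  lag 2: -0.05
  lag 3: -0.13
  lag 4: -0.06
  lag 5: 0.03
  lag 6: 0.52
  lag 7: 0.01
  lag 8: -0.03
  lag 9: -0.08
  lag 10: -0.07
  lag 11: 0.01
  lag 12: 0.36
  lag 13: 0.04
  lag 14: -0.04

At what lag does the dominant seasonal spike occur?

The largest autocorrelation is r_6 = 0.52, with a weaker echo at lag 12 (0.36); the remaining lags stay at or below 0.04.
The dominant spike at lag 6 indicates a seasonal period of 6.

6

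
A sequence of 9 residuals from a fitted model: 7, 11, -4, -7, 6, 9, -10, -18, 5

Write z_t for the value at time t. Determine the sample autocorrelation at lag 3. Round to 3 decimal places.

Mean z̄ = (7 + 11 − 4 − 7 + 6 + 9 − 10 − 18 + 5)/9 = -0.1111
Σ(z_t−z̄)(z_{t+3}−z̄) = (-48.9877) + (67.9012) + (-35.4321) + (68.1235) + (-109.3210) + (46.5679) = -11.1481
Denominator Σ(z_t−z̄)² = 800.8889
r_3 = -11.1481 / 800.8889 = -0.014

-0.014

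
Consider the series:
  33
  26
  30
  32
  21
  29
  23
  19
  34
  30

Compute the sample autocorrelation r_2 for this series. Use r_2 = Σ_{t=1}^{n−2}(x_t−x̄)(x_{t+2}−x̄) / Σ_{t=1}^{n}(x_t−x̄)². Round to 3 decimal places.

Mean x̄ = (33 + 26 + 30 + 32 + 21 + 29 + 23 + 19 + 34 + 30)/10 = 27.7000
Numerator Σ_{t=1}^{8}(x_t−x̄)(x_{t+2}−x̄) = -34.3800
Denominator Σ(x_t−x̄)² = 244.1000
r_2 = -34.3800 / 244.1000 = -0.141

-0.141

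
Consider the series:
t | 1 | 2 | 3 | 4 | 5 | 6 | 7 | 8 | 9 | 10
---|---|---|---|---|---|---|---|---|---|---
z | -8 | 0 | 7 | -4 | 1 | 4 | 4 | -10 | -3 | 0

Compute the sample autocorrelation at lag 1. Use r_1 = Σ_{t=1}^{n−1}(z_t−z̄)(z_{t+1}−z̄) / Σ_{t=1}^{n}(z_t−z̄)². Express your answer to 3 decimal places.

-0.090

Mean z̄ = (-8 + 0 + 7 − 4 + 1 + 4 + 4 − 10 − 3 + 0)/10 = -0.9000
Numerator Σ_{t=1}^{9}(z_t−z̄)(z_{t+1}−z̄) = -23.7100
Denominator Σ(z_t−z̄)² = 262.9000
r_1 = -23.7100 / 262.9000 = -0.090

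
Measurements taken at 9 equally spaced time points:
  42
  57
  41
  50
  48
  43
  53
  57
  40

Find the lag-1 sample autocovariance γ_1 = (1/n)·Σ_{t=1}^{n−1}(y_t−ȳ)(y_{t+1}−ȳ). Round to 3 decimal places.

Mean ȳ = (42 + 57 + 41 + 50 + 48 + 43 + 53 + 57 + 40)/9 = 47.8889
Σ_{t=1}^{8}(y_t−ȳ)(y_{t+1}−ȳ) = -181.5679
γ_1 = -181.5679 / 9 = -20.174

-20.174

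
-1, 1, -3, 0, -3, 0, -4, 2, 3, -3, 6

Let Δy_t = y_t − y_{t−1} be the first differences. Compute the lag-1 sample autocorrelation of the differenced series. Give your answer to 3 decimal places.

-0.593

First differences Δy: 2, -4, 3, -3, 3, -4, 6, 1, -6, 9
Mean of differences = 0.7000
Numerator Σ(Δy_t−Δȳ)(Δy_{t+1}−Δȳ) = -125.6900
Denominator Σ(Δy_t−Δȳ)² = 212.1000
r_1(Δy) = -125.6900 / 212.1000 = -0.593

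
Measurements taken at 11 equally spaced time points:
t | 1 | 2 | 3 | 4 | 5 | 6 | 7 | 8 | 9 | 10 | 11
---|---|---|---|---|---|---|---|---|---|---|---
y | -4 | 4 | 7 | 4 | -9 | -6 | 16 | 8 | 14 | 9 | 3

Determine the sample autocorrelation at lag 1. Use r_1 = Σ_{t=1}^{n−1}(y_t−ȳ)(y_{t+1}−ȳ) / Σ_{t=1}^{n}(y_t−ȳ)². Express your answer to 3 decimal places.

0.225

Mean ȳ = (-4 + 4 + 7 + 4 − 9 − 6 + 16 + 8 + 14 + 9 + 3)/11 = 4.1818
Numerator Σ_{t=1}^{10}(y_t−ȳ)(y_{t+1}−ȳ) = 140.9669
Denominator Σ(y_t−ȳ)² = 627.6364
r_1 = 140.9669 / 627.6364 = 0.225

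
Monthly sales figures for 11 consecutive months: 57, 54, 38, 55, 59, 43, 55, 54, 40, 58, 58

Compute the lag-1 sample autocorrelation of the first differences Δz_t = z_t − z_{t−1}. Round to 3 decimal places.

-0.444

First differences Δz: -3, -16, 17, 4, -16, 12, -1, -14, 18, 0
Mean of differences = 0.1000
Numerator Σ(Δz_t−Δz̄)(Δz_{t+1}−Δz̄) = -662.4100
Denominator Σ(Δz_t−Δz̄)² = 1490.9000
r_1(Δz) = -662.4100 / 1490.9000 = -0.444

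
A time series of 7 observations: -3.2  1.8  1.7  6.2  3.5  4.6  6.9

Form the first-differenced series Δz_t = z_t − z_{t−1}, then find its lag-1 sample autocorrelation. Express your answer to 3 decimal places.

First differences Δz: 5.0, -0.1, 4.5, -2.7, 1.1, 2.3
Mean of differences = 1.6833
Numerator Σ(Δz_t−Δz̄)(Δz_{t+1}−Δz̄) = -21.0869
Denominator Σ(Δz_t−Δz̄)² = 42.0483
r_1(Δz) = -21.0869 / 42.0483 = -0.501

-0.501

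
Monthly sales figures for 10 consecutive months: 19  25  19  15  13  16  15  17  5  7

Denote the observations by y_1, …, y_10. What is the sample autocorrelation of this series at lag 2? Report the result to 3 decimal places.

Mean ȳ = (19 + 25 + 19 + 15 + 13 + 16 + 15 + 17 + 5 + 7)/10 = 15.1000
Numerator Σ_{t=1}^{8}(y_t−ȳ)(y_{t+2}−ȳ) = -6.5200
Denominator Σ(y_t−ȳ)² = 304.9000
r_2 = -6.5200 / 304.9000 = -0.021

-0.021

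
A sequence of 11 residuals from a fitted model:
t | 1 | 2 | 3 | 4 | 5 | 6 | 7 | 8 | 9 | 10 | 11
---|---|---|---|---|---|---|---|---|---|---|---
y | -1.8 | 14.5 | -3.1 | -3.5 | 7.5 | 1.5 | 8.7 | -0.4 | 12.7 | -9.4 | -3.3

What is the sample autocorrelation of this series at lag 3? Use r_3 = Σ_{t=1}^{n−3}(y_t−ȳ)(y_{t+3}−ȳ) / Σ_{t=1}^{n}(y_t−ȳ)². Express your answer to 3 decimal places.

Mean ȳ = (-1.8 + 14.5 − 3.1 − 3.5 + 7.5 + 1.5 + 8.7 − 0.4 + 12.7 − 9.4 − 3.3)/11 = 2.1273
Numerator Σ_{t=1}^{8}(y_t−ȳ)(y_{t+3}−ȳ) = -27.3922
Denominator Σ(y_t−ȳ)² = 580.4618
r_3 = -27.3922 / 580.4618 = -0.047

-0.047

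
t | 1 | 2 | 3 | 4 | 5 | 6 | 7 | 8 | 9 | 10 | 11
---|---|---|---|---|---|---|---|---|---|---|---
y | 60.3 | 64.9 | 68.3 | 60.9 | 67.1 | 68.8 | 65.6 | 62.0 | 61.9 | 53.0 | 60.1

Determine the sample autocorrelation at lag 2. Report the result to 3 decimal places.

Mean ȳ = (60.3 + 64.9 + 68.3 + 60.9 + 67.1 + 68.8 + 65.6 + 62.0 + 61.9 + 53.0 + 60.1)/11 = 62.9909
Numerator Σ_{t=1}^{9}(y_t−ȳ)(y_{t+2}−ȳ) = 6.5635
Denominator Σ(y_t−ȳ)² = 211.2291
r_2 = 6.5635 / 211.2291 = 0.031

0.031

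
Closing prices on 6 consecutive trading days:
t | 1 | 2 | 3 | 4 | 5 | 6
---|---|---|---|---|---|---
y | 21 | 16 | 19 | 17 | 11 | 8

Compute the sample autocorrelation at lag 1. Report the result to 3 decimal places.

0.304

Mean ȳ = (21 + 16 + 19 + 17 + 11 + 8)/6 = 15.3333
Deviations from mean: 5.6667, 0.6667, 3.6667, 1.6667, -4.3333, -7.3333
Σ(y_t−ȳ)(y_{t+1}−ȳ) = (3.7778) + (2.4444) + (6.1111) + (-7.2222) + (31.7778) = 36.8889
Denominator Σ(y_t−ȳ)² = 121.3333
r_1 = 36.8889 / 121.3333 = 0.304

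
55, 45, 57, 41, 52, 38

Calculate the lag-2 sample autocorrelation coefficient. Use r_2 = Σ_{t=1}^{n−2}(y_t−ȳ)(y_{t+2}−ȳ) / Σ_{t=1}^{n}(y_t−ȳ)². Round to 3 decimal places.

Mean ȳ = (55 + 45 + 57 + 41 + 52 + 38)/6 = 48.0000
Deviations from mean: 7.0000, -3.0000, 9.0000, -7.0000, 4.0000, -10.0000
Σ(y_t−ȳ)(y_{t+2}−ȳ) = (63.0000) + (21.0000) + (36.0000) + (70.0000) = 190.0000
Denominator Σ(y_t−ȳ)² = 304.0000
r_2 = 190.0000 / 304.0000 = 0.625

0.625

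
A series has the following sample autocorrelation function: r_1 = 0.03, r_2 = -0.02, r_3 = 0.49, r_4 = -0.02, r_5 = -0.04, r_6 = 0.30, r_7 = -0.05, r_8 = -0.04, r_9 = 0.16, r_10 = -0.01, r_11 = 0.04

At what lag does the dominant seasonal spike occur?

The largest autocorrelation is r_3 = 0.49, with weaker echoes at lags 6 (0.30) and 9 (0.16); the remaining lags stay at or below 0.04.
The dominant spike at lag 3 indicates a seasonal period of 3.

3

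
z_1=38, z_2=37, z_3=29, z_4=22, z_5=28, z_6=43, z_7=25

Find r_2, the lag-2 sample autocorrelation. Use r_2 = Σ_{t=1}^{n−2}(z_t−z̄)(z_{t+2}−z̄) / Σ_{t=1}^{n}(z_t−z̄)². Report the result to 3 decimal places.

Mean z̄ = (38 + 37 + 29 + 22 + 28 + 43 + 25)/7 = 31.7143
Σ(z_t−z̄)(z_{t+2}−z̄) = (-17.0612) + (-51.3469) + (10.0816) + (-109.6327) + (24.9388) = -143.0204
Denominator Σ(z_t−z̄)² = 355.4286
r_2 = -143.0204 / 355.4286 = -0.402

-0.402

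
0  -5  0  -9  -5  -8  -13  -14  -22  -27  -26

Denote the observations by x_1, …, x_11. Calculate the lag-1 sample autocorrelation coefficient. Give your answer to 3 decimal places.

0.672

Mean x̄ = (0 − 5 + 0 − 9 − 5 − 8 − 13 − 14 − 22 − 27 − 26)/11 = -11.7273
Numerator Σ_{t=1}^{10}(x_t−x̄)(x_{t+1}−x̄) = 629.5620
Denominator Σ(x_t−x̄)² = 936.1818
r_1 = 629.5620 / 936.1818 = 0.672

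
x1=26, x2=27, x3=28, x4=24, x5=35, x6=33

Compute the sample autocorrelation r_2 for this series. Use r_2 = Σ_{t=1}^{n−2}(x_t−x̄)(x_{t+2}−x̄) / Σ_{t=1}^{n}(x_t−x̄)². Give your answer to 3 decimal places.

Mean x̄ = (26 + 27 + 28 + 24 + 35 + 33)/6 = 28.8333
Deviations from mean: -2.8333, -1.8333, -0.8333, -4.8333, 6.1667, 4.1667
Numerator Σ_{t=1}^{4}(x_t−x̄)(x_{t+2}−x̄) = -14.0556
Denominator Σ(x_t−x̄)² = 90.8333
r_2 = -14.0556 / 90.8333 = -0.155

-0.155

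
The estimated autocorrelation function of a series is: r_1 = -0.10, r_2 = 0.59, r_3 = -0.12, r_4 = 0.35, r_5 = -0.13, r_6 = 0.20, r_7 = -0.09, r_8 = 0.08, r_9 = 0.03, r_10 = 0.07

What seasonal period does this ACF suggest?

The largest autocorrelation is r_2 = 0.59, with weaker echoes at lags 4 (0.35) and 6 (0.20); the remaining lags stay at or below 0.08.
The dominant spike at lag 2 indicates a seasonal period of 2.

2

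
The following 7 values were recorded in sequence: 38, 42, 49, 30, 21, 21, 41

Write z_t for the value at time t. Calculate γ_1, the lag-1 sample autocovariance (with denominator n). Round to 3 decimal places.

Mean z̄ = (38 + 42 + 49 + 30 + 21 + 21 + 41)/7 = 34.5714
Deviations: 3.4286, 7.4286, 14.4286, -4.5714, -13.5714, -13.5714, 6.4286
Σ_{t=1}^{6}(z_t−z̄)(z_{t+1}−z̄) = 225.6735
γ_1 = 225.6735 / 7 = 32.239

32.239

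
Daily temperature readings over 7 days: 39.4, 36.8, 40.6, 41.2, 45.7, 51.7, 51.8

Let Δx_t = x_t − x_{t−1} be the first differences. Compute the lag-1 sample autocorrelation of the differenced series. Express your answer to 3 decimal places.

-0.237

First differences Δx: -2.6, 3.8, 0.6, 4.5, 6.0, 0.1
Mean of differences = 2.0667
Numerator Σ(Δx_t−Δx̄)(Δx_{t+1}−Δx̄) = -12.3644
Denominator Σ(Δx_t−Δx̄)² = 52.1933
r_1(Δx) = -12.3644 / 52.1933 = -0.237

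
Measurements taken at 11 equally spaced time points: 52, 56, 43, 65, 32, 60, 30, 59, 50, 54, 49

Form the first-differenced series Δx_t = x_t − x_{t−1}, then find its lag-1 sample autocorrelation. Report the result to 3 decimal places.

-0.912

First differences Δx: 4, -13, 22, -33, 28, -30, 29, -9, 4, -5
Mean of differences = -0.3000
Numerator Σ(Δx_t−Δx̄)(Δx_{t+1}−Δx̄) = -4015.6900
Denominator Σ(Δx_t−Δx̄)² = 4404.1000
r_1(Δx) = -4015.6900 / 4404.1000 = -0.912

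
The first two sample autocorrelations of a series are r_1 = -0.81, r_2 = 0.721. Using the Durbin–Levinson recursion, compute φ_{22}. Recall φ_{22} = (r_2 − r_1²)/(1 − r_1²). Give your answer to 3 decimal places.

φ_{22} = (r_2 − r_1²) / (1 − r_1²)
r_1² = (-0.81)² = 0.6561
Numerator = 0.721 − 0.6561 = 0.0649; denominator = 1 − 0.6561 = 0.3439
φ_{22} = 0.0649 / 0.3439 = 0.189

0.189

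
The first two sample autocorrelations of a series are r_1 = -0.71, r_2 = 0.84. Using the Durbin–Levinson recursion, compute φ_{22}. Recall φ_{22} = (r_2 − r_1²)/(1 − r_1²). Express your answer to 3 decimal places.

φ_{22} = (r_2 − r_1²) / (1 − r_1²)
r_1² = (-0.71)² = 0.5041
Numerator = 0.84 − 0.5041 = 0.3359; denominator = 1 − 0.5041 = 0.4959
φ_{22} = 0.3359 / 0.4959 = 0.677

0.677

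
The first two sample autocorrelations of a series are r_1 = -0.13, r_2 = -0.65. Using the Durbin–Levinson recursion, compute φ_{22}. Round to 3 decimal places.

-0.678

φ_{22} = (r_2 − r_1²) / (1 − r_1²)
r_1² = (-0.13)² = 0.0169
Numerator = -0.65 − 0.0169 = -0.6669; denominator = 1 − 0.0169 = 0.9831
φ_{22} = -0.6669 / 0.9831 = -0.678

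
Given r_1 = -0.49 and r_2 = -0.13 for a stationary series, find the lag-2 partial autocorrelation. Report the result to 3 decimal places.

-0.487

φ_{22} = (r_2 − r_1²) / (1 − r_1²)
r_1² = (-0.49)² = 0.2401
Numerator = -0.13 − 0.2401 = -0.3701; denominator = 1 − 0.2401 = 0.7599
φ_{22} = -0.3701 / 0.7599 = -0.487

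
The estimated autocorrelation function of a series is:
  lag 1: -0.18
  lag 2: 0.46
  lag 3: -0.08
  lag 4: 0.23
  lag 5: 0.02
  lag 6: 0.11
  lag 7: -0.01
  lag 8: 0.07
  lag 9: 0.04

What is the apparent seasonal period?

2

The largest autocorrelation is r_2 = 0.46, with a weaker echo at lag 4 (0.23); the remaining lags stay at or below 0.11.
The dominant spike at lag 2 indicates a seasonal period of 2.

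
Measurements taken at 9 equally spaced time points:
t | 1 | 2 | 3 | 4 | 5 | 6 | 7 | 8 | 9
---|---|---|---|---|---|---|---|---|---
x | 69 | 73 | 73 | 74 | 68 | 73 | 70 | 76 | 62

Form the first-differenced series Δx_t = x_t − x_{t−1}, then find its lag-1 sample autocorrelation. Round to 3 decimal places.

-0.483

First differences Δx: 4, 0, 1, -6, 5, -3, 6, -14
Mean of differences = -0.8750
Numerator Σ(Δx_t−Δx̄)(Δx_{t+1}−Δx̄) = -151.1406
Denominator Σ(Δx_t−Δx̄)² = 312.8750
r_1(Δx) = -151.1406 / 312.8750 = -0.483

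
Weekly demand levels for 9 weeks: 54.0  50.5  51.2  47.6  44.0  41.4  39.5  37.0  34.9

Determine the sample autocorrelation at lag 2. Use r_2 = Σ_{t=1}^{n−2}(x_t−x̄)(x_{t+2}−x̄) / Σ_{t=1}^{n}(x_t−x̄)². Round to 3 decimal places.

0.393

Mean x̄ = (54.0 + 50.5 + 51.2 + 47.6 + 44.0 + 41.4 + 39.5 + 37.0 + 34.9)/9 = 44.4556
Σ(x_t−x̄)(x_{t+2}−x̄) = (64.3720) + (19.0064) + (-3.0725) + (-9.6080) + (2.2575) + (22.7809) + (47.3531) = 143.0894
Denominator Σ(x_t−x̄)² = 364.0022
r_2 = 143.0894 / 364.0022 = 0.393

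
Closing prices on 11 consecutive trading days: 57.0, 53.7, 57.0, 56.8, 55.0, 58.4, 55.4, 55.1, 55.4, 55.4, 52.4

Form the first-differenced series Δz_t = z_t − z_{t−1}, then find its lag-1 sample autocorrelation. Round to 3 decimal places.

-0.496

First differences Δz: -3.3, 3.3, -0.2, -1.8, 3.4, -3.0, -0.3, 0.3, 0.0, -3.0
Mean of differences = -0.4600
Numerator Σ(Δz_t−Δz̄)(Δz_{t+1}−Δz̄) = -26.1296
Denominator Σ(Δz_t−Δz̄)² = 52.6840
r_1(Δz) = -26.1296 / 52.6840 = -0.496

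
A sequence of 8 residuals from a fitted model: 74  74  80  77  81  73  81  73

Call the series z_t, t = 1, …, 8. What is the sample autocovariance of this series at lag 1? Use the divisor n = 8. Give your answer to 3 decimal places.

Mean z̄ = (74 + 74 + 80 + 77 + 81 + 73 + 81 + 73)/8 = 76.6250
Σ_{t=1}^{7}(z_t−z̄)(z_{t+1}−z̄) = -46.6406
γ_1 = -46.6406 / 8 = -5.830

-5.830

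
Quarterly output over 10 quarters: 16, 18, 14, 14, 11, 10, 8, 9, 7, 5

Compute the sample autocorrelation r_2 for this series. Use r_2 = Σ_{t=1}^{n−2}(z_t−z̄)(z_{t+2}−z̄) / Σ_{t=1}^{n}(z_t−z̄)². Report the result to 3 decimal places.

Mean z̄ = (16 + 18 + 14 + 14 + 11 + 10 + 8 + 9 + 7 + 5)/10 = 11.2000
Numerator Σ_{t=1}^{8}(z_t−z̄)(z_{t+2}−z̄) = 58.9200
Denominator Σ(z_t−z̄)² = 157.6000
r_2 = 58.9200 / 157.6000 = 0.374

0.374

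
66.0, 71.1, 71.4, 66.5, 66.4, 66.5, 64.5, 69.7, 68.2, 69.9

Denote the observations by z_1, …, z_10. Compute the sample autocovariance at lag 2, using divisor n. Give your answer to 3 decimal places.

Mean z̄ = (66.0 + 71.1 + 71.4 + 66.5 + 66.4 + 66.5 + 64.5 + 69.7 + 68.2 + 69.9)/10 = 68.0200
Σ_{t=1}^{8}(z_t−z̄)(z_{t+2}−z̄) = -9.0008
γ_2 = -9.0008 / 10 = -0.900

-0.900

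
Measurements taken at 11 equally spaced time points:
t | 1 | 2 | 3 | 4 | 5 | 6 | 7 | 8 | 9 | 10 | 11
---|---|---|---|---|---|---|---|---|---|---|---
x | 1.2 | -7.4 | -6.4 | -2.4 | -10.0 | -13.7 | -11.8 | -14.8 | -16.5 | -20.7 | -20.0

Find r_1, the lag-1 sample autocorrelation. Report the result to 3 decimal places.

Mean x̄ = (1.2 − 7.4 − 6.4 − 2.4 − 10.0 − 13.7 − 11.8 − 14.8 − 16.5 − 20.7 − 20.0)/11 = -11.1364
Numerator Σ_{t=1}^{10}(x_t−x̄)(x_{t+1}−x̄) = 272.0305
Denominator Σ(x_t−x̄)² = 485.4255
r_1 = 272.0305 / 485.4255 = 0.560

0.560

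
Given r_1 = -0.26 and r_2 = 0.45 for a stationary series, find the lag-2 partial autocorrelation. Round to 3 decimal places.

0.410

φ_{22} = (r_2 − r_1²) / (1 − r_1²)
r_1² = (-0.26)² = 0.0676
Numerator = 0.45 − 0.0676 = 0.3824; denominator = 1 − 0.0676 = 0.9324
φ_{22} = 0.3824 / 0.9324 = 0.410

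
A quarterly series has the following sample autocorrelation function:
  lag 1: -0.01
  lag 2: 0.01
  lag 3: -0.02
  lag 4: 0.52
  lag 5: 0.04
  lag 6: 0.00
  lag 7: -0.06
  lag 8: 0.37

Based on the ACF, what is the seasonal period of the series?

4

The largest autocorrelation is r_4 = 0.52, with a weaker echo at lag 8 (0.37); the remaining lags stay at or below 0.04.
The dominant spike at lag 4 indicates a seasonal period of 4.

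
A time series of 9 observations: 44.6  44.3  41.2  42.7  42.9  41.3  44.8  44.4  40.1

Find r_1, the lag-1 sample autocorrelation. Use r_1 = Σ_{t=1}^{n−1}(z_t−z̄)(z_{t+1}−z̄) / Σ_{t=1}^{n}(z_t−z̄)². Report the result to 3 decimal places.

Mean z̄ = (44.6 + 44.3 + 41.2 + 42.7 + 42.9 + 41.3 + 44.8 + 44.4 + 40.1)/9 = 42.9222
Numerator Σ_{t=1}^{8}(z_t−z̄)(z_{t+1}−z̄) = -4.0794
Denominator Σ(z_t−z̄)² = 24.0356
r_1 = -4.0794 / 24.0356 = -0.170

-0.170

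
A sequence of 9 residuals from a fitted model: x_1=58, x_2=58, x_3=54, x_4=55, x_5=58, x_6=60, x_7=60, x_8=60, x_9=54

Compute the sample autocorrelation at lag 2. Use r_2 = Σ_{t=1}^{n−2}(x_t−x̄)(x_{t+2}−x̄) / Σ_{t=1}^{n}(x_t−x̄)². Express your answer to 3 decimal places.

Mean x̄ = (58 + 58 + 54 + 55 + 58 + 60 + 60 + 60 + 54)/9 = 57.4444
Σ(x_t−x̄)(x_{t+2}−x̄) = (-1.9136) + (-1.3580) + (-1.9136) + (-6.2469) + (1.4198) + (6.5309) + (-8.8025) = -12.2840
Denominator Σ(x_t−x̄)² = 50.2222
r_2 = -12.2840 / 50.2222 = -0.245

-0.245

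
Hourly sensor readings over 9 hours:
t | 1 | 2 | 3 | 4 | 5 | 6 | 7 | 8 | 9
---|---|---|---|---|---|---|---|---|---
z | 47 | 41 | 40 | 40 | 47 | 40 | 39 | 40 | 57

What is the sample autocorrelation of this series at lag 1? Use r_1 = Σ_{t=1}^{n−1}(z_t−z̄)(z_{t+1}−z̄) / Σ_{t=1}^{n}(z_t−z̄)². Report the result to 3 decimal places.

-0.103

Mean z̄ = (47 + 41 + 40 + 40 + 47 + 40 + 39 + 40 + 57)/9 = 43.4444
Numerator Σ_{t=1}^{8}(z_t−z̄)(z_{t+1}−z̄) = -28.9753
Denominator Σ(z_t−z̄)² = 282.2222
r_1 = -28.9753 / 282.2222 = -0.103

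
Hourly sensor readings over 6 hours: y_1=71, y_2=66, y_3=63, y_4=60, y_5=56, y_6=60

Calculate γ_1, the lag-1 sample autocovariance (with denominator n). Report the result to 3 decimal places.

10.593

Mean ȳ = (71 + 66 + 63 + 60 + 56 + 60)/6 = 62.6667
Σ_{t=1}^{5}(y_t−ȳ)(y_{t+1}−ȳ) = 63.5556
γ_1 = 63.5556 / 6 = 10.593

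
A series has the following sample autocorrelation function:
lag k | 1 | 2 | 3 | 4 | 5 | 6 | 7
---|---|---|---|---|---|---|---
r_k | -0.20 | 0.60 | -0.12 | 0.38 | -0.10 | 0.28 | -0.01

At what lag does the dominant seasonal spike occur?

The largest autocorrelation is r_2 = 0.60, with weaker echoes at lags 4 (0.38) and 6 (0.28); the remaining lags stay at or below -0.01.
The dominant spike at lag 2 indicates a seasonal period of 2.

2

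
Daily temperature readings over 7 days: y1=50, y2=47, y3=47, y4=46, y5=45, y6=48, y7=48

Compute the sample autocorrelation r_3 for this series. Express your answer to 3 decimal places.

-0.257

Mean ȳ = (50 + 47 + 47 + 46 + 45 + 48 + 48)/7 = 47.2857
Σ(y_t−ȳ)(y_{t+3}−ȳ) = (-3.4898) + (0.6531) + (-0.2041) + (-0.9184) = -3.9592
Denominator Σ(y_t−ȳ)² = 15.4286
r_3 = -3.9592 / 15.4286 = -0.257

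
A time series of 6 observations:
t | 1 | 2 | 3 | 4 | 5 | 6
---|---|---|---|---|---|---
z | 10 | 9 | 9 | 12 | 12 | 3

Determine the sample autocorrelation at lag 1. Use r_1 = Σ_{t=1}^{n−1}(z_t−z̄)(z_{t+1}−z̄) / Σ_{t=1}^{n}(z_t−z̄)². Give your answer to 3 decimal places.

-0.183

Mean z̄ = (10 + 9 + 9 + 12 + 12 + 3)/6 = 9.1667
Deviations from mean: 0.8333, -0.1667, -0.1667, 2.8333, 2.8333, -6.1667
Numerator Σ_{t=1}^{5}(z_t−z̄)(z_{t+1}−z̄) = -10.0278
Denominator Σ(z_t−z̄)² = 54.8333
r_1 = -10.0278 / 54.8333 = -0.183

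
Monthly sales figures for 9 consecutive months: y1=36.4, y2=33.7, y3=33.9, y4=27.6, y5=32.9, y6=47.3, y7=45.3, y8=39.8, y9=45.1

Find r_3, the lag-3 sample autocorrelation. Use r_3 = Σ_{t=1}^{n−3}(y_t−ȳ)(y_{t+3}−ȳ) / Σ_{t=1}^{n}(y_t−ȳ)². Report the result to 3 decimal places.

Mean ȳ = (36.4 + 33.7 + 33.9 + 27.6 + 32.9 + 47.3 + 45.3 + 39.8 + 45.1)/9 = 38.0000
Numerator Σ_{t=1}^{6}(y_t−ȳ)(y_{t+3}−ȳ) = -18.6300
Denominator Σ(y_t−ȳ)² = 365.4600
r_3 = -18.6300 / 365.4600 = -0.051

-0.051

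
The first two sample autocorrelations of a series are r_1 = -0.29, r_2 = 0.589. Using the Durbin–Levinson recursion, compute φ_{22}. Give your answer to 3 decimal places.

0.551

φ_{22} = (r_2 − r_1²) / (1 − r_1²)
r_1² = (-0.29)² = 0.0841
Numerator = 0.589 − 0.0841 = 0.5049; denominator = 1 − 0.0841 = 0.9159
φ_{22} = 0.5049 / 0.9159 = 0.551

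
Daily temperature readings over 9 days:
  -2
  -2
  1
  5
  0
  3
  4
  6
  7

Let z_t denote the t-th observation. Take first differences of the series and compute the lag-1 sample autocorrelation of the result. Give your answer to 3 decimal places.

-0.479

First differences Δz: 0, 3, 4, -5, 3, 1, 2, 1
Mean of differences = 1.1250
Numerator Σ(Δz_t−Δz̄)(Δz_{t+1}−Δz̄) = -26.2656
Denominator Σ(Δz_t−Δz̄)² = 54.8750
r_1(Δz) = -26.2656 / 54.8750 = -0.479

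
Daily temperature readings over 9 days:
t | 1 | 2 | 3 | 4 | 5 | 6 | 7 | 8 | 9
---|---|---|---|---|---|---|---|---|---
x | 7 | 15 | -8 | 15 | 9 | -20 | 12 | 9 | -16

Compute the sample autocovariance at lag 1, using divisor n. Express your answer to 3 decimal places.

-60.479

Mean x̄ = (7 + 15 − 8 + 15 + 9 − 20 + 12 + 9 − 16)/9 = 2.5556
Σ_{t=1}^{8}(x_t−x̄)(x_{t+1}−x̄) = -544.3086
γ_1 = -544.3086 / 9 = -60.479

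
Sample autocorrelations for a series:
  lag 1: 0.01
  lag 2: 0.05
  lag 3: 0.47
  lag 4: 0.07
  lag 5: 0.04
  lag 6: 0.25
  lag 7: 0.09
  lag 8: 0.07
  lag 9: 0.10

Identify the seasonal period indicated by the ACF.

The largest autocorrelation is r_3 = 0.47, with a weaker echo at lag 6 (0.25); the remaining lags stay at or below 0.10.
The dominant spike at lag 3 indicates a seasonal period of 3.

3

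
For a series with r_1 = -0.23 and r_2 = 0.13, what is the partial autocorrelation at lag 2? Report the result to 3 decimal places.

0.081

φ_{22} = (r_2 − r_1²) / (1 − r_1²)
r_1² = (-0.23)² = 0.0529
Numerator = 0.13 − 0.0529 = 0.0771; denominator = 1 − 0.0529 = 0.9471
φ_{22} = 0.0771 / 0.9471 = 0.081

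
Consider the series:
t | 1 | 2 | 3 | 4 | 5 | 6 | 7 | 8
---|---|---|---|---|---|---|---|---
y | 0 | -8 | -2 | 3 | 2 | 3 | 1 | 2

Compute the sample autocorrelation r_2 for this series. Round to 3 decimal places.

Mean ȳ = (0 − 8 − 2 + 3 + 2 + 3 + 1 + 2)/8 = 0.1250
Deviations from mean: -0.1250, -8.1250, -2.1250, 2.8750, 1.8750, 2.8750, 0.8750, 1.8750
Σ(y_t−ȳ)(y_{t+2}−ȳ) = (0.2656) + (-23.3594) + (-3.9844) + (8.2656) + (1.6406) + (5.3906) = -11.7813
Denominator Σ(y_t−ȳ)² = 94.8750
r_2 = -11.7813 / 94.8750 = -0.124

-0.124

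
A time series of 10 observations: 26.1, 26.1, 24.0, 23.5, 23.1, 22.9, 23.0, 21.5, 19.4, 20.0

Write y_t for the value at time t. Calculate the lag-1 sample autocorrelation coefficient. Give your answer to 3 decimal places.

0.659

Mean ȳ = (26.1 + 26.1 + 24.0 + 23.5 + 23.1 + 22.9 + 23.0 + 21.5 + 19.4 + 20.0)/10 = 22.9600
Numerator Σ_{t=1}^{9}(y_t−ȳ)(y_{t+1}−ȳ) = 29.4284
Denominator Σ(y_t−ȳ)² = 44.6840
r_1 = 29.4284 / 44.6840 = 0.659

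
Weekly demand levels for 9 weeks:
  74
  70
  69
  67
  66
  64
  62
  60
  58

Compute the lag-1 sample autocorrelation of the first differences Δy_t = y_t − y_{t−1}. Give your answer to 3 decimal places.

-0.333

First differences Δy: -4, -1, -2, -1, -2, -2, -2, -2
Mean of differences = -2.0000
Numerator Σ(Δy_t−Δȳ)(Δy_{t+1}−Δȳ) = -2.0000
Denominator Σ(Δy_t−Δȳ)² = 6.0000
r_1(Δy) = -2.0000 / 6.0000 = -0.333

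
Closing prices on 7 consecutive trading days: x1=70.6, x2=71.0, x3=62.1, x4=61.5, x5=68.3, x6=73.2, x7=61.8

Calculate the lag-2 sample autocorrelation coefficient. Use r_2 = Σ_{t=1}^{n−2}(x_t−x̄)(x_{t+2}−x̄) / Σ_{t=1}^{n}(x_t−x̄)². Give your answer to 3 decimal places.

Mean x̄ = (70.6 + 71.0 + 62.1 + 61.5 + 68.3 + 73.2 + 61.8)/7 = 66.9286
Σ(x_t−x̄)(x_{t+2}−x̄) = (-17.7278) + (-22.1020) + (-6.6220) + (-34.0449) + (-7.0335) = -87.5302
Denominator Σ(x_t−x̄)² = 150.3543
r_2 = -87.5302 / 150.3543 = -0.582

-0.582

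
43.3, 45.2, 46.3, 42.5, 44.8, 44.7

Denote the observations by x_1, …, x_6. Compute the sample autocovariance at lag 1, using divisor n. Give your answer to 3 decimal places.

-0.616

Mean x̄ = (43.3 + 45.2 + 46.3 + 42.5 + 44.8 + 44.7)/6 = 44.4667
Deviations: -1.1667, 0.7333, 1.8333, -1.9667, 0.3333, 0.2333
Σ_{t=1}^{5}(x_t−x̄)(x_{t+1}−x̄) = -3.6944
γ_1 = -3.6944 / 6 = -0.616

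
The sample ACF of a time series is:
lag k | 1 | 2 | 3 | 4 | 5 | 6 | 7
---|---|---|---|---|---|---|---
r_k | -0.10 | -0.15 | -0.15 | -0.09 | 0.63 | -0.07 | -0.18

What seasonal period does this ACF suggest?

5

The largest autocorrelation is r_5 = 0.63; the remaining lags stay at or below -0.07.
The dominant spike at lag 5 indicates a seasonal period of 5.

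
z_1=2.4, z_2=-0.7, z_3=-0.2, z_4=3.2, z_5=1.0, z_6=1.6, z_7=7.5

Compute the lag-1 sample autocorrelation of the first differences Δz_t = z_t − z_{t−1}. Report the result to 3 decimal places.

First differences Δz: -3.1, 0.5, 3.4, -2.2, 0.6, 5.9
Mean of differences = 0.8500
Numerator Σ(Δz_t−Δz̄)(Δz_{t+1}−Δz̄) = -7.7875
Denominator Σ(Δz_t−Δz̄)² = 57.0950
r_1(Δz) = -7.7875 / 57.0950 = -0.136

-0.136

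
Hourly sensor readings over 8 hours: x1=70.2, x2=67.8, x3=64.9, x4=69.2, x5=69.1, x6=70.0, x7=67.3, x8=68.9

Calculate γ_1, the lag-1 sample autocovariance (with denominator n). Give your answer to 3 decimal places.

Mean x̄ = (70.2 + 67.8 + 64.9 + 69.2 + 69.1 + 70.0 + 67.3 + 68.9)/8 = 68.4250
Deviations: 1.7750, -0.6250, -3.5250, 0.7750, 0.6750, 1.5750, -1.1250, 0.4750
Σ_{t=1}^{7}(x_t−x̄)(x_{t+1}−x̄) = -2.3581
γ_1 = -2.3581 / 8 = -0.295

-0.295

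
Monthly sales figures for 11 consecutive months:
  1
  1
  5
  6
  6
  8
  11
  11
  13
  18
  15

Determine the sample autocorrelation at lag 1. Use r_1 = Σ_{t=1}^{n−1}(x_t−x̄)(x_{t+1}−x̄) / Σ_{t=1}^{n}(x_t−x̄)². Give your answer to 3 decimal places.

0.724

Mean x̄ = (1 + 1 + 5 + 6 + 6 + 8 + 11 + 11 + 13 + 18 + 15)/11 = 8.6364
Numerator Σ_{t=1}^{10}(x_t−x̄)(x_{t+1}−x̄) = 219.1405
Denominator Σ(x_t−x̄)² = 302.5455
r_1 = 219.1405 / 302.5455 = 0.724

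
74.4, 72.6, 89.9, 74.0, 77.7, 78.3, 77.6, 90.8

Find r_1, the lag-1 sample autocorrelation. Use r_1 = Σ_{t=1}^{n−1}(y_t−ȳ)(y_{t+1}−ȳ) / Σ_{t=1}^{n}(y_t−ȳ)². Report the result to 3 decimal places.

-0.292

Mean ȳ = (74.4 + 72.6 + 89.9 + 74.0 + 77.7 + 78.3 + 77.6 + 90.8)/8 = 79.4125
Deviations from mean: -5.0125, -6.8125, 10.4875, -5.4125, -1.7125, -1.1125, -1.8125, 11.3875
Σ(y_t−ȳ)(y_{t+1}−ȳ) = (34.1477) + (-71.4461) + (-56.7636) + (9.2689) + (1.9052) + (2.0164) + (-20.6398) = -101.5114
Denominator Σ(y_t−ȳ)² = 347.9488
r_1 = -101.5114 / 347.9488 = -0.292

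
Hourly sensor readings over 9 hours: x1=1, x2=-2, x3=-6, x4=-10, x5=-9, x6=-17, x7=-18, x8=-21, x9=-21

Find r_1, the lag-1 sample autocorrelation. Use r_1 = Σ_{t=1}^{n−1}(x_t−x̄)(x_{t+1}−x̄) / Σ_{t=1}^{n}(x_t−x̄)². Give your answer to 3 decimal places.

Mean x̄ = (1 − 2 − 6 − 10 − 9 − 17 − 18 − 21 − 21)/9 = -11.4444
Numerator Σ_{t=1}^{8}(x_t−x̄)(x_{t+1}−x̄) = 357.1358
Denominator Σ(x_t−x̄)² = 538.2222
r_1 = 357.1358 / 538.2222 = 0.664

0.664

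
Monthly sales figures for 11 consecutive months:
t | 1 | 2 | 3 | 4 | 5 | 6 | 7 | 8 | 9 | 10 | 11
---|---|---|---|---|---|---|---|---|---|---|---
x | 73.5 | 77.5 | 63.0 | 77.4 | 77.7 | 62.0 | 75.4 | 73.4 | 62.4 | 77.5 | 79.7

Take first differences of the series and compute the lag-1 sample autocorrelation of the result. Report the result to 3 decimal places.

First differences Δx: 4.0, -14.5, 14.4, 0.3, -15.7, 13.4, -2.0, -11.0, 15.1, 2.2
Mean of differences = 0.6200
Numerator Σ(Δx_t−Δx̄)(Δx_{t+1}−Δx̄) = -615.6344
Denominator Σ(Δx_t−Δx̄)² = 1213.7560
r_1(Δx) = -615.6344 / 1213.7560 = -0.507

-0.507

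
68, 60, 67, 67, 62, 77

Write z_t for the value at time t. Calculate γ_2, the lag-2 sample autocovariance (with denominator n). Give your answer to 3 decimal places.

Mean z̄ = (68 + 60 + 67 + 67 + 62 + 77)/6 = 66.8333
Σ_{t=1}^{4}(z_t−z̄)(z_{t+2}−z̄) = -0.0556
γ_2 = -0.0556 / 6 = -0.009

-0.009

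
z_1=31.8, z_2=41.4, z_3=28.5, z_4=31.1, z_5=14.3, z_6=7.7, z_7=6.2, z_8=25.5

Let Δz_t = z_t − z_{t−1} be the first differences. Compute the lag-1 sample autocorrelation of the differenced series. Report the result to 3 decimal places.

First differences Δz: 9.6, -12.9, 2.6, -16.8, -6.6, -1.5, 19.3
Mean of differences = -0.9000
Numerator Σ(Δz_t−Δz̄)(Δz_{t+1}−Δz̄) = -141.7200
Denominator Σ(Δz_t−Δz̄)² = 960.2000
r_1(Δz) = -141.7200 / 960.2000 = -0.148

-0.148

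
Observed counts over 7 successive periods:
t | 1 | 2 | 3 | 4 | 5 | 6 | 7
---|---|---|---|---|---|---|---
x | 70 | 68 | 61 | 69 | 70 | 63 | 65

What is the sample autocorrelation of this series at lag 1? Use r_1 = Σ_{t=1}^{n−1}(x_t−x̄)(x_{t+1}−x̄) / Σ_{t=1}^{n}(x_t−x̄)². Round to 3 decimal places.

-0.192

Mean x̄ = (70 + 68 + 61 + 69 + 70 + 63 + 65)/7 = 66.5714
Deviations from mean: 3.4286, 1.4286, -5.5714, 2.4286, 3.4286, -3.5714, -1.5714
Numerator Σ_{t=1}^{6}(x_t−x̄)(x_{t+1}−x̄) = -14.8980
Denominator Σ(x_t−x̄)² = 77.7143
r_1 = -14.8980 / 77.7143 = -0.192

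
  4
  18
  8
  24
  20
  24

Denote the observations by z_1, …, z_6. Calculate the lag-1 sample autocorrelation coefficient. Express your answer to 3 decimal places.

-0.119

Mean z̄ = (4 + 18 + 8 + 24 + 20 + 24)/6 = 16.3333
Deviations from mean: -12.3333, 1.6667, -8.3333, 7.6667, 3.6667, 7.6667
Numerator Σ_{t=1}^{5}(z_t−z̄)(z_{t+1}−z̄) = -42.1111
Denominator Σ(z_t−z̄)² = 355.3333
r_1 = -42.1111 / 355.3333 = -0.119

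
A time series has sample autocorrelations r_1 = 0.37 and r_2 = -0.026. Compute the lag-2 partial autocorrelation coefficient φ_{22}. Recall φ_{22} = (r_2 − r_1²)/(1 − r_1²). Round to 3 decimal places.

-0.189

φ_{22} = (r_2 − r_1²) / (1 − r_1²)
r_1² = (0.37)² = 0.1369
Numerator = -0.026 − 0.1369 = -0.1629; denominator = 1 − 0.1369 = 0.8631
φ_{22} = -0.1629 / 0.8631 = -0.189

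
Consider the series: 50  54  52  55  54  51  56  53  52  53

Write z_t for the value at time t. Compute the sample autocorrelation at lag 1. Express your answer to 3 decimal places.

-0.400

Mean z̄ = (50 + 54 + 52 + 55 + 54 + 51 + 56 + 53 + 52 + 53)/10 = 53.0000
Numerator Σ_{t=1}^{9}(z_t−z̄)(z_{t+1}−z̄) = -12.0000
Denominator Σ(z_t−z̄)² = 30.0000
r_1 = -12.0000 / 30.0000 = -0.400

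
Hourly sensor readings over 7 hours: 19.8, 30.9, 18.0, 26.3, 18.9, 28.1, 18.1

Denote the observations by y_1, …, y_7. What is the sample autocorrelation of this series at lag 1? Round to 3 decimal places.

-0.798

Mean ȳ = (19.8 + 30.9 + 18.0 + 26.3 + 18.9 + 28.1 + 18.1)/7 = 22.8714
Σ(y_t−ȳ)(y_{t+1}−ȳ) = (-24.6592) + (-39.1106) + (-16.7020) + (-13.6163) + (-20.7649) + (-24.9478) = -139.8008
Denominator Σ(y_t−ȳ)² = 175.2543
r_1 = -139.8008 / 175.2543 = -0.798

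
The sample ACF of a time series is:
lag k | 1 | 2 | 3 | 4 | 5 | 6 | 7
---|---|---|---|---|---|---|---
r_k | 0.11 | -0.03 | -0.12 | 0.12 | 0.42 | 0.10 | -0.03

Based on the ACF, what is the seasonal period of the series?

5

The largest autocorrelation is r_5 = 0.42; the remaining lags stay at or below 0.12.
The dominant spike at lag 5 indicates a seasonal period of 5.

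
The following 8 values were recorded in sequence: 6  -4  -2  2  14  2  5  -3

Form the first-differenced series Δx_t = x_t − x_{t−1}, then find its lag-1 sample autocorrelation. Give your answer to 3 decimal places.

First differences Δx: -10, 2, 4, 12, -12, 3, -8
Mean of differences = -1.2857
Numerator Σ(Δx_t−Δx̄)(Δx_{t+1}−Δx̄) = -158.0816
Denominator Σ(Δx_t−Δx̄)² = 469.4286
r_1(Δx) = -158.0816 / 469.4286 = -0.337

-0.337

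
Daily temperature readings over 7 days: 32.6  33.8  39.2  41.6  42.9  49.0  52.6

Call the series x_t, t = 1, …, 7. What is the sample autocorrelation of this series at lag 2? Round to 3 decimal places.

0.101

Mean x̄ = (32.6 + 33.8 + 39.2 + 41.6 + 42.9 + 49.0 + 52.6)/7 = 41.6714
Deviations from mean: -9.0714, -7.8714, -2.4714, -0.0714, 1.2286, 7.3286, 10.9286
Numerator Σ_{t=1}^{5}(x_t−x̄)(x_{t+2}−x̄) = 32.8484
Denominator Σ(x_t−x̄)² = 325.0143
r_2 = 32.8484 / 325.0143 = 0.101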